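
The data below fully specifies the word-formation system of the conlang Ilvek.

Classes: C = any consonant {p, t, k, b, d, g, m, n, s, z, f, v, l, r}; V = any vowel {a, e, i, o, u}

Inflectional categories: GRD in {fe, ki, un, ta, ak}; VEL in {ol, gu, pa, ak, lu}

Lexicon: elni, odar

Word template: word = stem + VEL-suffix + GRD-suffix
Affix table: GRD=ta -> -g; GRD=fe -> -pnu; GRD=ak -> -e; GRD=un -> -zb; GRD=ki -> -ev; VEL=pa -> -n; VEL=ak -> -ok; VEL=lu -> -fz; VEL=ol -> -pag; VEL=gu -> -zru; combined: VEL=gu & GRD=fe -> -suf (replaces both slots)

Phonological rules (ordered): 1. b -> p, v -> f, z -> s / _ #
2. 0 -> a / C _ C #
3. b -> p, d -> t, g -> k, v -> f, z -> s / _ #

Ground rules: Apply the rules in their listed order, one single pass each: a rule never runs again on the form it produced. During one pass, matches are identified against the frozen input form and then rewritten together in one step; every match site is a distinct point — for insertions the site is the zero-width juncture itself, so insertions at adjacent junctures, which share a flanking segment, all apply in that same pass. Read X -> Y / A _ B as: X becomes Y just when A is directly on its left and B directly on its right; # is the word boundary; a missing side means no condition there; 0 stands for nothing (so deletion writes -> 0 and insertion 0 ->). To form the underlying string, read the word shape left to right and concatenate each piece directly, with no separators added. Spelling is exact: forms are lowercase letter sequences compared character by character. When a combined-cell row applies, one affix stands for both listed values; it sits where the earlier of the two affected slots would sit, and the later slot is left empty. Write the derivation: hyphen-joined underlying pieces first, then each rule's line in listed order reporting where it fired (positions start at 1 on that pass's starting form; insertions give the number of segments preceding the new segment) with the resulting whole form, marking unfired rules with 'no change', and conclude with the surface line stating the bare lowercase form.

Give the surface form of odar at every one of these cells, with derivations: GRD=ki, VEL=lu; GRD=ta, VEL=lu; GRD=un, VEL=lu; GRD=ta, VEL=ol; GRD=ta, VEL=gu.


cell GRD=ki, VEL=lu:
underlying: odar-fz-ev
1. b -> p, v -> f, z -> s / _ #: fires at position(s) 8: odarfzef
2. 0 -> a / C _ C #: no change
3. b -> p, d -> t, g -> k, v -> f, z -> s / _ #: no change
surface: odarfzef

cell GRD=ta, VEL=lu:
underlying: odar-fz-g
1. b -> p, v -> f, z -> s / _ #: no change
2. 0 -> a / C _ C #: inserts after position(s) 6: odarfzag
3. b -> p, d -> t, g -> k, v -> f, z -> s / _ #: fires at position(s) 8: odarfzak
surface: odarfzak

cell GRD=un, VEL=lu:
underlying: odar-fz-zb
1. b -> p, v -> f, z -> s / _ #: fires at position(s) 8: odarfzzp
2. 0 -> a / C _ C #: inserts after position(s) 7: odarfzzap
3. b -> p, d -> t, g -> k, v -> f, z -> s / _ #: no change
surface: odarfzzap

cell GRD=ta, VEL=ol:
underlying: odar-pag-g
1. b -> p, v -> f, z -> s / _ #: no change
2. 0 -> a / C _ C #: inserts after position(s) 7: odarpagag
3. b -> p, d -> t, g -> k, v -> f, z -> s / _ #: fires at position(s) 9: odarpagak
surface: odarpagak

cell GRD=ta, VEL=gu:
underlying: odar-zru-g
1. b -> p, v -> f, z -> s / _ #: no change
2. 0 -> a / C _ C #: no change
3. b -> p, d -> t, g -> k, v -> f, z -> s / _ #: fires at position(s) 8: odarzruk
surface: odarzruk


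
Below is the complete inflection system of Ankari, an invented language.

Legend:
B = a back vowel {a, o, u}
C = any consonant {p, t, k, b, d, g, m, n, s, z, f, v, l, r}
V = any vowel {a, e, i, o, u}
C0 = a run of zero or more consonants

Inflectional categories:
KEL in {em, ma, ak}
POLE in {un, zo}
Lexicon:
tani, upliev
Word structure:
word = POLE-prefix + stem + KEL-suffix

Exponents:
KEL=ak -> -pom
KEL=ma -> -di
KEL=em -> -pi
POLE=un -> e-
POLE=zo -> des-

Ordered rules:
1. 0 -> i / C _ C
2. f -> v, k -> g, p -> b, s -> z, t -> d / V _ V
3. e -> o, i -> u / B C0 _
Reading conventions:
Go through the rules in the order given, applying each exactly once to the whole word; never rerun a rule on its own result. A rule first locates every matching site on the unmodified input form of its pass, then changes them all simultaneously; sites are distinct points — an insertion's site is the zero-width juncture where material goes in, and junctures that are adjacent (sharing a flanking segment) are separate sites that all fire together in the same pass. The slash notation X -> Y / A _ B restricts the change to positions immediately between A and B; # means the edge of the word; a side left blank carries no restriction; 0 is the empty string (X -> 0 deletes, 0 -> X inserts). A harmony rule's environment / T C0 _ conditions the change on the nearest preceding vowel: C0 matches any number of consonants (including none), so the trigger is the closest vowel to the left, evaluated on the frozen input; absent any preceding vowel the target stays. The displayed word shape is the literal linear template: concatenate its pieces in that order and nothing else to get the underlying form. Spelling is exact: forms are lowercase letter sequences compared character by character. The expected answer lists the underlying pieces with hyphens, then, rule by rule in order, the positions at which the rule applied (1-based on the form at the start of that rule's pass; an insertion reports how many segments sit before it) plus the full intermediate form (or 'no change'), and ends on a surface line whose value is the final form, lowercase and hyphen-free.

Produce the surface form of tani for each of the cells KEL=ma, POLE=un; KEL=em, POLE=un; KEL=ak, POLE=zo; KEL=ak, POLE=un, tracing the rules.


cell KEL=ma, POLE=un:
underlying: e-tani-di
1. 0 -> i / C _ C: no change
2. f -> v, k -> g, p -> b, s -> z, t -> d / V _ V: fires at position(s) 2: edanidi
3. e -> o, i -> u / B C0 _: fires at position(s) 5: edanudi
surface: edanudi

cell KEL=em, POLE=un:
underlying: e-tani-pi
1. 0 -> i / C _ C: no change
2. f -> v, k -> g, p -> b, s -> z, t -> d / V _ V: fires at position(s) 2, 6: edanibi
3. e -> o, i -> u / B C0 _: fires at position(s) 5: edanubi
surface: edanubi

cell KEL=ak, POLE=zo:
underlying: des-tani-pom
1. 0 -> i / C _ C: inserts after position(s) 3: desitanipom
2. f -> v, k -> g, p -> b, s -> z, t -> d / V _ V: fires at position(s) 3, 5, 9: dezidanibom
3. e -> o, i -> u / B C0 _: fires at position(s) 8: dezidanubom
surface: dezidanubom

cell KEL=ak, POLE=un:
underlying: e-tani-pom
1. 0 -> i / C _ C: no change
2. f -> v, k -> g, p -> b, s -> z, t -> d / V _ V: fires at position(s) 2, 6: edanibom
3. e -> o, i -> u / B C0 _: fires at position(s) 5: edanubom
surface: edanubom


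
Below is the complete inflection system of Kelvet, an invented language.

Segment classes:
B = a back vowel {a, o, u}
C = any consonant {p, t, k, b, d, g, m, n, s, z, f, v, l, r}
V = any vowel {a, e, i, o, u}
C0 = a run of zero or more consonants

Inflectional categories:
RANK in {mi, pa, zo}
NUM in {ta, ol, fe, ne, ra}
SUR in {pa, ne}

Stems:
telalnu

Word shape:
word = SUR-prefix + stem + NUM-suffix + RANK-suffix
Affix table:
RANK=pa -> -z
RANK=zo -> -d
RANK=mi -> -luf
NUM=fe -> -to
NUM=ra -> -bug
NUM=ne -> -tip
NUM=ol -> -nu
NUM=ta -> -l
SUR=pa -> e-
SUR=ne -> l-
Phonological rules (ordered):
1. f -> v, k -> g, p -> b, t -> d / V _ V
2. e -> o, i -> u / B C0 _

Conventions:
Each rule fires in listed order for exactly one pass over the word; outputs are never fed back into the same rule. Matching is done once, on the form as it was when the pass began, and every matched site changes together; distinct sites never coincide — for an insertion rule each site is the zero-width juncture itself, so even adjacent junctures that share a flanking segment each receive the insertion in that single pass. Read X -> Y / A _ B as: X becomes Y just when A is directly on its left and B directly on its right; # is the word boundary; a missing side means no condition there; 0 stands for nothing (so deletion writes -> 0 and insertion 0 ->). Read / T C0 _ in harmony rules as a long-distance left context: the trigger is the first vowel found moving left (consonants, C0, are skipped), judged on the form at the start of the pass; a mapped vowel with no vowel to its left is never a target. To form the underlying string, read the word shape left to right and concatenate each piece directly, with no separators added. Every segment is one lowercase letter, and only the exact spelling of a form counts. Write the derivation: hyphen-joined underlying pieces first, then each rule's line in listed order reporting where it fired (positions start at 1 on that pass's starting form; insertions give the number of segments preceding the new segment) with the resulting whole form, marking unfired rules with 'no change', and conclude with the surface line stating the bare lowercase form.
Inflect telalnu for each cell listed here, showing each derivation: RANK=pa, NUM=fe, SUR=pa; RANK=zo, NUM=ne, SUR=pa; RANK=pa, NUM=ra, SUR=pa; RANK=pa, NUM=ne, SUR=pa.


cell RANK=pa, NUM=fe, SUR=pa:
underlying: e-telalnu-to-z
1. f -> v, k -> g, p -> b, t -> d / V _ V: fires at position(s) 2, 9: edelalnudoz
2. e -> o, i -> u / B C0 _: no change
surface: edelalnudoz

cell RANK=zo, NUM=ne, SUR=pa:
underlying: e-telalnu-tip-d
1. f -> v, k -> g, p -> b, t -> d / V _ V: fires at position(s) 2, 9: edelalnudipd
2. e -> o, i -> u / B C0 _: fires at position(s) 10: edelalnudupd
surface: edelalnudupd

cell RANK=pa, NUM=ra, SUR=pa:
underlying: e-telalnu-bug-z
1. f -> v, k -> g, p -> b, t -> d / V _ V: fires at position(s) 2: edelalnubugz
2. e -> o, i -> u / B C0 _: no change
surface: edelalnubugz

cell RANK=pa, NUM=ne, SUR=pa:
underlying: e-telalnu-tip-z
1. f -> v, k -> g, p -> b, t -> d / V _ V: fires at position(s) 2, 9: edelalnudipz
2. e -> o, i -> u / B C0 _: fires at position(s) 10: edelalnudupz
surface: edelalnudupz


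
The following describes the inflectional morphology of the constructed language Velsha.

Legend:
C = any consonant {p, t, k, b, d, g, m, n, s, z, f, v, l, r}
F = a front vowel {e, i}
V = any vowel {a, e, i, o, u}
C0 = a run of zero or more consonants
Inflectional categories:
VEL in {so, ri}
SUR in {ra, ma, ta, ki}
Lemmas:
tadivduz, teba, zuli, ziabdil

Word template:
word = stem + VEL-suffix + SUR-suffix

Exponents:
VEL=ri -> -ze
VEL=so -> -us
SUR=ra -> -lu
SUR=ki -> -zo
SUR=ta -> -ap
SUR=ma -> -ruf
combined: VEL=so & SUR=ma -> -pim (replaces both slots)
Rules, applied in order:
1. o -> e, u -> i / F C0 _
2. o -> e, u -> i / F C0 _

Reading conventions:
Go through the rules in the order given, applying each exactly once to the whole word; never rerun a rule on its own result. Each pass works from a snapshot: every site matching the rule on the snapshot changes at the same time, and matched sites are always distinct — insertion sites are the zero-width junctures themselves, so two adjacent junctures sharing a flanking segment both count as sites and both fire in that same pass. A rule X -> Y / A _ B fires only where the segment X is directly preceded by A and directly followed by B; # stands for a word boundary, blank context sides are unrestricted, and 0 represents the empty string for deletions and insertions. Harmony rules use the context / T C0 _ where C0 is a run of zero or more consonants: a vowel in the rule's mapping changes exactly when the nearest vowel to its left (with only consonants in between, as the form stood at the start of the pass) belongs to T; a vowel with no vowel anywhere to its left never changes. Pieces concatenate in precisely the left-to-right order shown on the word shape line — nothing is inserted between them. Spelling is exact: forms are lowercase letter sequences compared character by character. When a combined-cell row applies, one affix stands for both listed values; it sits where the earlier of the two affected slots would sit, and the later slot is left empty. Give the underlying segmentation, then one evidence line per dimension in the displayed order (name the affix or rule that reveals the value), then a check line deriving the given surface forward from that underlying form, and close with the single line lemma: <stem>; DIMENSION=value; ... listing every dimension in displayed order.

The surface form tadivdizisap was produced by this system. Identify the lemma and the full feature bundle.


underlying: tadivduz-us-ap
VEL=so - signalled by the affix -us
SUR=ta - signalled by the affix -ap
check: tadivduzusap -> tadivdizusap -> tadivdizisap
lemma: tadivduz; VEL=so; SUR=ta


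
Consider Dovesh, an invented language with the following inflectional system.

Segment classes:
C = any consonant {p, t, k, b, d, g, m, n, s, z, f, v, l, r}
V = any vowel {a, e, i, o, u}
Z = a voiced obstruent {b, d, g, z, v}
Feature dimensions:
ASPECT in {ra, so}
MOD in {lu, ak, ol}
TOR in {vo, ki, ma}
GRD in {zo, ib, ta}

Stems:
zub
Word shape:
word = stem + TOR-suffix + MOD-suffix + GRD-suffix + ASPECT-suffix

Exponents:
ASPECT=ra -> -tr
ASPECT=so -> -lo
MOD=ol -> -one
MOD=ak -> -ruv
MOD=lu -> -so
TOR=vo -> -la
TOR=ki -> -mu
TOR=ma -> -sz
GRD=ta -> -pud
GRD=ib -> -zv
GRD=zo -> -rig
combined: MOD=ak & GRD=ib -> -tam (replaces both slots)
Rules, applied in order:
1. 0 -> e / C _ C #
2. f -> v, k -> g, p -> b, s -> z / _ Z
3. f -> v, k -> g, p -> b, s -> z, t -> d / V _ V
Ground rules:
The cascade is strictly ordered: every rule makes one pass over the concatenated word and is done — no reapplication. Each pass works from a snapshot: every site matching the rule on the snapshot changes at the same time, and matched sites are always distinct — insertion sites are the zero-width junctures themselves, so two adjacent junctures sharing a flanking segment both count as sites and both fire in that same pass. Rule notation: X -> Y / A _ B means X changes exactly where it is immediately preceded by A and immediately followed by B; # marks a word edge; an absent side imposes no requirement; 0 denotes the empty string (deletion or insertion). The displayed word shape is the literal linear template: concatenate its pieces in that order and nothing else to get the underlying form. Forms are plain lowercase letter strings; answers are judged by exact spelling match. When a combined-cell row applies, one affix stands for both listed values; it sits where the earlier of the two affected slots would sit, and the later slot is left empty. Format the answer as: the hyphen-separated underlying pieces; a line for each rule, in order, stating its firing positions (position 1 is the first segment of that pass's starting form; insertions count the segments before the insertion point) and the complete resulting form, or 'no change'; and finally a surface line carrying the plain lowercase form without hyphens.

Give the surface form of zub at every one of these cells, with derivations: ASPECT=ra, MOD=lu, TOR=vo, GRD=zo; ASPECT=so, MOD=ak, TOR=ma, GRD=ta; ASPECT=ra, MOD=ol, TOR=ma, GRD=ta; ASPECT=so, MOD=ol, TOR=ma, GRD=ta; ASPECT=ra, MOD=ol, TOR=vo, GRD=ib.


cell ASPECT=ra, MOD=lu, TOR=vo, GRD=zo:
underlying: zub-la-so-rig-tr
1. 0 -> e / C _ C #: inserts after position(s) 11: zublasorigter
2. f -> v, k -> g, p -> b, s -> z / _ Z: no change
3. f -> v, k -> g, p -> b, s -> z, t -> d / V _ V: fires at position(s) 6: zublazorigter
surface: zublazorigter

cell ASPECT=so, MOD=ak, TOR=ma, GRD=ta:
underlying: zub-sz-ruv-pud-lo
1. 0 -> e / C _ C #: no change
2. f -> v, k -> g, p -> b, s -> z / _ Z: fires at position(s) 4: zubzzruvpudlo
3. f -> v, k -> g, p -> b, s -> z, t -> d / V _ V: no change
surface: zubzzruvpudlo

cell ASPECT=ra, MOD=ol, TOR=ma, GRD=ta:
underlying: zub-sz-one-pud-tr
1. 0 -> e / C _ C #: inserts after position(s) 12: zubszonepudter
2. f -> v, k -> g, p -> b, s -> z / _ Z: fires at position(s) 4: zubzzonepudter
3. f -> v, k -> g, p -> b, s -> z, t -> d / V _ V: fires at position(s) 9: zubzzonebudter
surface: zubzzonebudter

cell ASPECT=so, MOD=ol, TOR=ma, GRD=ta:
underlying: zub-sz-one-pud-lo
1. 0 -> e / C _ C #: no change
2. f -> v, k -> g, p -> b, s -> z / _ Z: fires at position(s) 4: zubzzonepudlo
3. f -> v, k -> g, p -> b, s -> z, t -> d / V _ V: fires at position(s) 9: zubzzonebudlo
surface: zubzzonebudlo

cell ASPECT=ra, MOD=ol, TOR=vo, GRD=ib:
underlying: zub-la-one-zv-tr
1. 0 -> e / C _ C #: inserts after position(s) 11: zublaonezvter
2. f -> v, k -> g, p -> b, s -> z / _ Z: no change
3. f -> v, k -> g, p -> b, s -> z, t -> d / V _ V: no change
surface: zublaonezvter


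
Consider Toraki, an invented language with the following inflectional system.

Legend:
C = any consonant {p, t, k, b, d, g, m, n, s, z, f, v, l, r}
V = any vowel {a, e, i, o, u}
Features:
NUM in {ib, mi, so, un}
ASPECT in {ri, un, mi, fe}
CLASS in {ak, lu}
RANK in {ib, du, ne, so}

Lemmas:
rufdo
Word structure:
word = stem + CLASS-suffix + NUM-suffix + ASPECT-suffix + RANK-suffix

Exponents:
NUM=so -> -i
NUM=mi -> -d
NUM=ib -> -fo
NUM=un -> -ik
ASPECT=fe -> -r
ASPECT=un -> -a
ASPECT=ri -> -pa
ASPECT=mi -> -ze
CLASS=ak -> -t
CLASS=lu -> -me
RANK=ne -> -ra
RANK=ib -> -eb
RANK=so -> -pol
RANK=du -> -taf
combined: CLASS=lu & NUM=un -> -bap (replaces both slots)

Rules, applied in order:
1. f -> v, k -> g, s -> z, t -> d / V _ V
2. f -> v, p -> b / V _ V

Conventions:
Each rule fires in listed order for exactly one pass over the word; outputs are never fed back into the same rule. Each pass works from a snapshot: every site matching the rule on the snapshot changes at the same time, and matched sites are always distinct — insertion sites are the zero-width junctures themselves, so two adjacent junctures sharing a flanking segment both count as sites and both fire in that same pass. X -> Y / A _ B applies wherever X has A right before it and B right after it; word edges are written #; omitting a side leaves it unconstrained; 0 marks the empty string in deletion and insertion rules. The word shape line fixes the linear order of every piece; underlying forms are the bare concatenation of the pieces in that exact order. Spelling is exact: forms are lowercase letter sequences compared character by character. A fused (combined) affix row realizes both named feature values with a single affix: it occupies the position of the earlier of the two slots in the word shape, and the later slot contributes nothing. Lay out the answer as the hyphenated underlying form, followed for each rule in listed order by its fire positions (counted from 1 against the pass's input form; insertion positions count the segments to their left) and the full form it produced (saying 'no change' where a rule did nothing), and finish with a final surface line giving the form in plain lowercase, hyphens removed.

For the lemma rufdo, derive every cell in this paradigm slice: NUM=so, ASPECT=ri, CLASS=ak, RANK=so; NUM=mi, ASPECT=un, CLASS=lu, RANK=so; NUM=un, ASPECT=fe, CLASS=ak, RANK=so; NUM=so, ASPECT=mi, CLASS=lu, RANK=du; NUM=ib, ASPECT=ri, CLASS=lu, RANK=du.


cell NUM=so, ASPECT=ri, CLASS=ak, RANK=so:
underlying: rufdo-t-i-pa-pol
1. f -> v, k -> g, s -> z, t -> d / V _ V: fires at position(s) 6: rufdodipapol
2. f -> v, p -> b / V _ V: fires at position(s) 8, 10: rufdodibabol
surface: rufdodibabol

cell NUM=mi, ASPECT=un, CLASS=lu, RANK=so:
underlying: rufdo-me-d-a-pol
1. f -> v, k -> g, s -> z, t -> d / V _ V: no change
2. f -> v, p -> b / V _ V: fires at position(s) 10: rufdomedabol
surface: rufdomedabol

cell NUM=un, ASPECT=fe, CLASS=ak, RANK=so:
underlying: rufdo-t-ik-r-pol
1. f -> v, k -> g, s -> z, t -> d / V _ V: fires at position(s) 6: rufdodikrpol
2. f -> v, p -> b / V _ V: no change
surface: rufdodikrpol

cell NUM=so, ASPECT=mi, CLASS=lu, RANK=du:
underlying: rufdo-me-i-ze-taf
1. f -> v, k -> g, s -> z, t -> d / V _ V: fires at position(s) 11: rufdomeizedaf
2. f -> v, p -> b / V _ V: no change
surface: rufdomeizedaf

cell NUM=ib, ASPECT=ri, CLASS=lu, RANK=du:
underlying: rufdo-me-fo-pa-taf
1. f -> v, k -> g, s -> z, t -> d / V _ V: fires at position(s) 8, 12: rufdomevopadaf
2. f -> v, p -> b / V _ V: fires at position(s) 10: rufdomevobadaf
surface: rufdomevobadaf


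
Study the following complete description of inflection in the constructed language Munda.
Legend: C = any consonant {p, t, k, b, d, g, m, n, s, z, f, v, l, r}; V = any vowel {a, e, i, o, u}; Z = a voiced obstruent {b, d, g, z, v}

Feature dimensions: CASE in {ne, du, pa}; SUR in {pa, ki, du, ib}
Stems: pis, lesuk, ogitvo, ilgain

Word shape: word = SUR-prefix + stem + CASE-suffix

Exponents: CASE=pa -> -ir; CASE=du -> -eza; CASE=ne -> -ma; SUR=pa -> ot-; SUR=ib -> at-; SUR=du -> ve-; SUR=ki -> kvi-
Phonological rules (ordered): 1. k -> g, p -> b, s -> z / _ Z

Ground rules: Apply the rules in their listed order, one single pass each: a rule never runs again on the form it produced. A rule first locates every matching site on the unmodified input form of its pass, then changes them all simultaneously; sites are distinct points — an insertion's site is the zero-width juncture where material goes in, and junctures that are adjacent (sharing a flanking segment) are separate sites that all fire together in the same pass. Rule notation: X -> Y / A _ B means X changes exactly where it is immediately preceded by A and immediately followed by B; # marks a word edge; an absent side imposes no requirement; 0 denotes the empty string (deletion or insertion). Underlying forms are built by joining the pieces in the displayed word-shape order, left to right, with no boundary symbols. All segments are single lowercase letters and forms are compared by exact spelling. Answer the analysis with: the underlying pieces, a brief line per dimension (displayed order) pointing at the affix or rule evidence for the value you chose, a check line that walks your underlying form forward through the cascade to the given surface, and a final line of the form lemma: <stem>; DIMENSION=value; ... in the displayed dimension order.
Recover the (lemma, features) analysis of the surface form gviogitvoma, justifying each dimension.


underlying: kvi-ogitvo-ma
CASE=ne - signalled by the affix -ma
SUR=ki - signalled by the affix kvi-
check: kviogitvoma -> gviogitvoma
lemma: ogitvo; CASE=ne; SUR=ki


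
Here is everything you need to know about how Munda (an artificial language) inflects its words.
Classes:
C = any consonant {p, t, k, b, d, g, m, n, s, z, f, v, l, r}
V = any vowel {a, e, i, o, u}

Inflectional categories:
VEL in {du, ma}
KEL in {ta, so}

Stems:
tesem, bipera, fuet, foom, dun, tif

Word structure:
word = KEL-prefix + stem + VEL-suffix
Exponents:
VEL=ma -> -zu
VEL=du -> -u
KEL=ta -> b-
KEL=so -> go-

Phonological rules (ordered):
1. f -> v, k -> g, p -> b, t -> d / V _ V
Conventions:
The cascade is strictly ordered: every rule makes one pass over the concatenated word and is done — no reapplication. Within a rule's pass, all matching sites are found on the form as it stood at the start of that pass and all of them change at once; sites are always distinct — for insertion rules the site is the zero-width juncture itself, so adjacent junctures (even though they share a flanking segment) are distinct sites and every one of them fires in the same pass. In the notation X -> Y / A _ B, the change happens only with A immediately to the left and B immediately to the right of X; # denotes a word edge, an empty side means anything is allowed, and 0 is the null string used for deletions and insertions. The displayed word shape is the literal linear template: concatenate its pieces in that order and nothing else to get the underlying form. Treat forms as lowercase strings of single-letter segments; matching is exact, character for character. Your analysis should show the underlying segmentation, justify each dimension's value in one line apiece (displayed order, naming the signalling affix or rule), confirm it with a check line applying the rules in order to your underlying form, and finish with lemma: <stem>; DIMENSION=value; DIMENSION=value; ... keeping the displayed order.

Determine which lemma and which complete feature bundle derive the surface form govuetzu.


underlying: go-fuet-zu
VEL=ma - signalled by the affix -zu
KEL=so - signalled by the affix go-
check: gofuetzu -> govuetzu
lemma: fuet; VEL=ma; KEL=so


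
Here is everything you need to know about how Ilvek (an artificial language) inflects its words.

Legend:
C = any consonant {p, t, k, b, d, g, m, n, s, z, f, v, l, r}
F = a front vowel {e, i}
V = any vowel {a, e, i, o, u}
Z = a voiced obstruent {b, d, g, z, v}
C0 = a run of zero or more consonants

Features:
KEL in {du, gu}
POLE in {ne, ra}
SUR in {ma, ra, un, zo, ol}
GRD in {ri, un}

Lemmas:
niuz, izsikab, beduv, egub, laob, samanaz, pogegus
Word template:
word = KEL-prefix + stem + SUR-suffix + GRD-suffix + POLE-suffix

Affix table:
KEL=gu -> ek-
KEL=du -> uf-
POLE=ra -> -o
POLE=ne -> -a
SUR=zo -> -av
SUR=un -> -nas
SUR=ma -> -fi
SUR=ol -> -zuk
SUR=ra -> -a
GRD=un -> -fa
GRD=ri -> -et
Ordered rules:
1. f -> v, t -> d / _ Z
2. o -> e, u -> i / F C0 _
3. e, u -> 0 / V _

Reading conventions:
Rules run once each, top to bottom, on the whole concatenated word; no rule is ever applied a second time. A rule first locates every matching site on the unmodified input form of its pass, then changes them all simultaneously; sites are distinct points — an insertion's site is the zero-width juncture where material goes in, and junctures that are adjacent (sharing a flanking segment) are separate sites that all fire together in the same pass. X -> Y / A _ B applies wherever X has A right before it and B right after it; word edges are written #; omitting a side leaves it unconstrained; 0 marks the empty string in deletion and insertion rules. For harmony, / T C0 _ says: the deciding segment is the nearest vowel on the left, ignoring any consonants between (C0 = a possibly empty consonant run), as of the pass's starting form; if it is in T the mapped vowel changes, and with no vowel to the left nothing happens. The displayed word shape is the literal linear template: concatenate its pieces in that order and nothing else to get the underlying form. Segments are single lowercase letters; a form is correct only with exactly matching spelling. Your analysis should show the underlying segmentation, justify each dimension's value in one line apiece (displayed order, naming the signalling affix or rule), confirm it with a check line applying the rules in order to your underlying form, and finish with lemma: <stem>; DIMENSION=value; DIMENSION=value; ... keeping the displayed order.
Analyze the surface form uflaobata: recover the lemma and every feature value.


underlying: uf-laob-a-et-a
KEL=du - signalled by the affix uf-
POLE=ne - signalled by the affix -a
SUR=ra - signalled by the affix -a
GRD=ri - signalled by the affix -et
check: uflaobaeta -> uflaobaeta -> uflaobaeta -> uflaobata
lemma: laob; KEL=du; POLE=ne; SUR=ra; GRD=ri


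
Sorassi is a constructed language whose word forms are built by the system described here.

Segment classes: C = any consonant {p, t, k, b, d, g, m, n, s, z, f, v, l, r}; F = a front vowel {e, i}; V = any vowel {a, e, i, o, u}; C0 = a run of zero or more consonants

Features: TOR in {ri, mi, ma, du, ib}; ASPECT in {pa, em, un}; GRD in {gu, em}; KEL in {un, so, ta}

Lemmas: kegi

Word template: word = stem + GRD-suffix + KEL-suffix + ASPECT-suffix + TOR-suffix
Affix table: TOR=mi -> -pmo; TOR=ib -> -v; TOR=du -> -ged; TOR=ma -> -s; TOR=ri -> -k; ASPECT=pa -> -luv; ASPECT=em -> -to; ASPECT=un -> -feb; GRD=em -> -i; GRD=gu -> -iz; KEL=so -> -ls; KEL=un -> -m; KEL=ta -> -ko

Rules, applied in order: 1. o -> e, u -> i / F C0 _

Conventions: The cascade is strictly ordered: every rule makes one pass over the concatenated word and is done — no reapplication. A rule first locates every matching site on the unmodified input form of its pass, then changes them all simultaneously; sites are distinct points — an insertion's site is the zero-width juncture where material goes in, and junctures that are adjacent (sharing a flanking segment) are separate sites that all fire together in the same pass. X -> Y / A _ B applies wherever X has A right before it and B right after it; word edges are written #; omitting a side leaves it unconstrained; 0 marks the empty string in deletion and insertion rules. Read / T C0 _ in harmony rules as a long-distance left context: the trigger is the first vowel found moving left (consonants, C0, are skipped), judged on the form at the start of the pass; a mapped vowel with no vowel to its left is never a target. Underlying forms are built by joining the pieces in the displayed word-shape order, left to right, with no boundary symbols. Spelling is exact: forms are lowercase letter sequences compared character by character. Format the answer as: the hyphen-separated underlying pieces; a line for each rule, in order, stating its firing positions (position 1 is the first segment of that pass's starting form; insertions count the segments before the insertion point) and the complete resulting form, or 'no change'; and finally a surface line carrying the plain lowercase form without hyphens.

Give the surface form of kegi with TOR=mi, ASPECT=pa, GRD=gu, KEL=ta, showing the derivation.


underlying: kegi-iz-ko-luv-pmo
1. o -> e, u -> i / F C0 _: fires at position(s) 8: kegiizkeluvpmo
surface: kegiizkeluvpmo


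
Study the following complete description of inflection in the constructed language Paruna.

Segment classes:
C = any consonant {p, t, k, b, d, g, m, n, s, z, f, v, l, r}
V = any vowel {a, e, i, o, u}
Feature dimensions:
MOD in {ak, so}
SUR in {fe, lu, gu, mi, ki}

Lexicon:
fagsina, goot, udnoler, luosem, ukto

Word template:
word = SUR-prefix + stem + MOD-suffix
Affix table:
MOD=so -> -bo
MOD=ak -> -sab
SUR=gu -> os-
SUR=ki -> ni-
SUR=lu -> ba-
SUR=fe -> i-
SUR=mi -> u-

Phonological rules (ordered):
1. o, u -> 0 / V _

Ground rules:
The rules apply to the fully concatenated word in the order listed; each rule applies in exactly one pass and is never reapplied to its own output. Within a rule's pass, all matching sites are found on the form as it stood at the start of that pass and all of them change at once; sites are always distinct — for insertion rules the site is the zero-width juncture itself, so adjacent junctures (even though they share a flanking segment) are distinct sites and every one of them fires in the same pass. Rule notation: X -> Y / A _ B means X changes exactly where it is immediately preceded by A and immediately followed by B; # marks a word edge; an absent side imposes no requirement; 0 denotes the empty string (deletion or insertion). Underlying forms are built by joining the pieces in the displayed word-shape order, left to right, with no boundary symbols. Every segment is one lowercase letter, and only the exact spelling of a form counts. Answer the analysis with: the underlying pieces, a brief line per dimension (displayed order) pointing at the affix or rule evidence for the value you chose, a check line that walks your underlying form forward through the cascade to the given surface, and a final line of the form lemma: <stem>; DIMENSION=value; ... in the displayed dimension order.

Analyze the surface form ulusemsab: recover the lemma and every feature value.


underlying: u-luosem-sab
MOD=ak - signalled by the affix -sab
SUR=mi - signalled by the affix u-
check: uluosemsab -> ulusemsab
lemma: luosem; MOD=ak; SUR=mi


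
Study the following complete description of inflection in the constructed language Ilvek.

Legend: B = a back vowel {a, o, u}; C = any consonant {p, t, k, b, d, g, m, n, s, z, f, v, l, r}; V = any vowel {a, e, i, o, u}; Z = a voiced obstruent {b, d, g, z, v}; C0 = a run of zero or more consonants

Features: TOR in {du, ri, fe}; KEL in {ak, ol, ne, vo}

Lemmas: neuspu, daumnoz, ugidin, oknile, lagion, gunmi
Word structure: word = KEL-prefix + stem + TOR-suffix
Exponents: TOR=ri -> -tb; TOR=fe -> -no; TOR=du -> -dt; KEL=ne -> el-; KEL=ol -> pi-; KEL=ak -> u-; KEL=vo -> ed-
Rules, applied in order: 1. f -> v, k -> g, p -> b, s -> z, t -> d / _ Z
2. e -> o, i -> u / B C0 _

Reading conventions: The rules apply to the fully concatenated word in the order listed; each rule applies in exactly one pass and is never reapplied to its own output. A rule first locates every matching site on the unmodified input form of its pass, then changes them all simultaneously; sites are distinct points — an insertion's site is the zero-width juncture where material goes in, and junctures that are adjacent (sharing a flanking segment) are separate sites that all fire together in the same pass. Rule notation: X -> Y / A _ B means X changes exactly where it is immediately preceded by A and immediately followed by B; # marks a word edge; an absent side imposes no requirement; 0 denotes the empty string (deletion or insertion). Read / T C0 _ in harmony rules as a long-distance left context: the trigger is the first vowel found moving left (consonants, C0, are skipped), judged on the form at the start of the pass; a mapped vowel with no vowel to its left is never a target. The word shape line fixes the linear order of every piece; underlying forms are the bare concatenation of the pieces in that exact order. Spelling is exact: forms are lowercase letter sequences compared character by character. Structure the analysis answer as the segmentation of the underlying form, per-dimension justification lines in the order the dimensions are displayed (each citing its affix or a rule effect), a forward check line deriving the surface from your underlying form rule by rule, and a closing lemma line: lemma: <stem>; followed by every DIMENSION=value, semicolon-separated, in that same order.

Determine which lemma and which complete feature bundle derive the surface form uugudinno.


underlying: u-ugidin-no
TOR=fe - signalled by the affix -no
KEL=ak - signalled by the affix u-
check: uugidinno -> uugidinno -> uugudinno
lemma: ugidin; TOR=fe; KEL=ak


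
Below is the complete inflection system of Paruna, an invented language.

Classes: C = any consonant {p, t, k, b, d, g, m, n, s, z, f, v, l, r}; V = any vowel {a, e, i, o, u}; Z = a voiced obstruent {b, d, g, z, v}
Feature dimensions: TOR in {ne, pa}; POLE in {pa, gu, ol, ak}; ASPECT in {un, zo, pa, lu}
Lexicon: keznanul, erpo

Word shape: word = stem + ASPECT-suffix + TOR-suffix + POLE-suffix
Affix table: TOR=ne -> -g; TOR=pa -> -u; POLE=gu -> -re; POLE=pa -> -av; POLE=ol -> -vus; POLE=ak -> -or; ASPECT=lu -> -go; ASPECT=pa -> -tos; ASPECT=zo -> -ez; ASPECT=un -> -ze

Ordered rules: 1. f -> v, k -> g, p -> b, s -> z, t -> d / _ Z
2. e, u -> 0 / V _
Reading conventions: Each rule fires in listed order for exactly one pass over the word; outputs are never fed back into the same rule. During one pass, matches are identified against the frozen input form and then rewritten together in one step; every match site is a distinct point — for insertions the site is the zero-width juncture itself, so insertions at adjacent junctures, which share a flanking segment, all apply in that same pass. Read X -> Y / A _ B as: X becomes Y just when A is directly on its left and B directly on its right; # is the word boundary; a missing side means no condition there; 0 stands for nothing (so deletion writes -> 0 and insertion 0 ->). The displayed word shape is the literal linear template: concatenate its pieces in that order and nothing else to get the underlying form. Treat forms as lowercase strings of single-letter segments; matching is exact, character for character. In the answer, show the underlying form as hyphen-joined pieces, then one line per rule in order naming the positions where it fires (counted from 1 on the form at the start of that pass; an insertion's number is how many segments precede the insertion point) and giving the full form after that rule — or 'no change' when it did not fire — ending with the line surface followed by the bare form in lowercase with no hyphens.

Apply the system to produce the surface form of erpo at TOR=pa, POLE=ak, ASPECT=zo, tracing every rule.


underlying: erpo-ez-u-or
1. f -> v, k -> g, p -> b, s -> z, t -> d / _ Z: no change
2. e, u -> 0 / V _: fires at position(s) 5: erpozuor
surface: erpozuor


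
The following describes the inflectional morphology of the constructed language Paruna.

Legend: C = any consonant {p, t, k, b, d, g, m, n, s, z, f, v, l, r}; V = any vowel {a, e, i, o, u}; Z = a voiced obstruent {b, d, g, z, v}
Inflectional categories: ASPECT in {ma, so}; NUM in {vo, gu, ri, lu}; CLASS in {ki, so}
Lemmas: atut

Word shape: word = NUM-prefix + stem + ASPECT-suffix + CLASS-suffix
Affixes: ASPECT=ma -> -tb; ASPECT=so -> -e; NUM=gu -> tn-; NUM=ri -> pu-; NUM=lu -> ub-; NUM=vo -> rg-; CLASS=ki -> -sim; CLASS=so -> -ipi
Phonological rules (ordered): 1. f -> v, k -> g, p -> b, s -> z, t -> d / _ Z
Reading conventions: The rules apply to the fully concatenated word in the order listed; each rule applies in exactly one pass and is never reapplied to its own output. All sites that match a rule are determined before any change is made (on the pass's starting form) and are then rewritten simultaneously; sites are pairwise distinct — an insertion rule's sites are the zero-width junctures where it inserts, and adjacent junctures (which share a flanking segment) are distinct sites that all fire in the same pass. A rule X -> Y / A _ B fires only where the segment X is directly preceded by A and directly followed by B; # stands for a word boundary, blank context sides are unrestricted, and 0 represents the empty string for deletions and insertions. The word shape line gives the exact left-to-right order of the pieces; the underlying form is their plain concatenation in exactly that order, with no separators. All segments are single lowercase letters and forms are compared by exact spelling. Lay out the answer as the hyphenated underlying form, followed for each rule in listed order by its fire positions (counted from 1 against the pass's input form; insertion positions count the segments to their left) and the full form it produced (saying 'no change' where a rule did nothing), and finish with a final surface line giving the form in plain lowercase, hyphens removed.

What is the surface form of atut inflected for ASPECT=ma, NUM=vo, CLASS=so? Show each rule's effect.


underlying: rg-atut-tb-ipi
1. f -> v, k -> g, p -> b, s -> z, t -> d / _ Z: fires at position(s) 7: rgatutdbipi
surface: rgatutdbipi


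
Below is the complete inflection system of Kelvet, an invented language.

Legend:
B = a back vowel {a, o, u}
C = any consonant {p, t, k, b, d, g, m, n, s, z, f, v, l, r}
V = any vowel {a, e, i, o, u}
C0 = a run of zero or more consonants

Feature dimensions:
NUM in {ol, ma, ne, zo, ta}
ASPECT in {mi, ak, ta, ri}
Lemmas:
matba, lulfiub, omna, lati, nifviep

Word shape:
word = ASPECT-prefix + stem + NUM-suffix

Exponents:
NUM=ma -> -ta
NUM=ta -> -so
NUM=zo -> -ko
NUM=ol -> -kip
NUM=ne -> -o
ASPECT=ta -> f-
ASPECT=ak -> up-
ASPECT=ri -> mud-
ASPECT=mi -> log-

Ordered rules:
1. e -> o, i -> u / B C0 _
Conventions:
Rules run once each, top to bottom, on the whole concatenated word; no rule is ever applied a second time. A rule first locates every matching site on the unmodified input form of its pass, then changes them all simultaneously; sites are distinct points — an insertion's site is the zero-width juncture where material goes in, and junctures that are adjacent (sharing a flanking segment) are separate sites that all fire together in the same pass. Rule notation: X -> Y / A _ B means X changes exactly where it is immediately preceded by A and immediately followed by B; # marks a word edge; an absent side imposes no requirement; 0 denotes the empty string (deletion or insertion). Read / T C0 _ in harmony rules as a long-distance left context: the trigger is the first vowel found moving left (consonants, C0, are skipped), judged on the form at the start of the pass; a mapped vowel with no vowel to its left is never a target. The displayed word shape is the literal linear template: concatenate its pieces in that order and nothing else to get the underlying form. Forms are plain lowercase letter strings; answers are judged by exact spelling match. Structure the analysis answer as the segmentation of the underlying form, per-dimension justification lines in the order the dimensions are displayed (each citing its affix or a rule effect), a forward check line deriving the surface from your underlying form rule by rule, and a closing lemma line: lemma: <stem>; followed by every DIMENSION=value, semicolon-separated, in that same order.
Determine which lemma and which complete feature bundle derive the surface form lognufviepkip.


underlying: log-nifviep-kip
NUM=ol - signalled by the affix -kip
ASPECT=mi - signalled by the affix log-
check: lognifviepkip -> lognufviepkip
lemma: nifviep; NUM=ol; ASPECT=mi
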